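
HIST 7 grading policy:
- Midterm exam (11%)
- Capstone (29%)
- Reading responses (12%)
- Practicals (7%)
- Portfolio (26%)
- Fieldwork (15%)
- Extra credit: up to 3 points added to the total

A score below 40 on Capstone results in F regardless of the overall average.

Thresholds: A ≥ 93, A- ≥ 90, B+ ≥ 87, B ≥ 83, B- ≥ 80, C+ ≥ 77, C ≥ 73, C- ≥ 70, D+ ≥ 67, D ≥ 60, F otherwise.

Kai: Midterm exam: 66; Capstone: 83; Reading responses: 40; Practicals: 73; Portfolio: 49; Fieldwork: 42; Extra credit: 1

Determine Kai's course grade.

Capstone score 83 ≥ 40: minimum met.
Weighted total:
  Midterm exam 66 × 0.11 = 7.26
  Capstone 83 × 0.29 = 24.07
  Reading responses 40 × 0.12 = 4.8
  Practicals 73 × 0.07 = 5.11
  Portfolio 49 × 0.26 = 12.74
  Fieldwork 42 × 0.15 = 6.3
Sum = 60.28
Extra credit: 60.28 + 1 = 61.28
61.28 is ≥ 60 and < 67 → D

D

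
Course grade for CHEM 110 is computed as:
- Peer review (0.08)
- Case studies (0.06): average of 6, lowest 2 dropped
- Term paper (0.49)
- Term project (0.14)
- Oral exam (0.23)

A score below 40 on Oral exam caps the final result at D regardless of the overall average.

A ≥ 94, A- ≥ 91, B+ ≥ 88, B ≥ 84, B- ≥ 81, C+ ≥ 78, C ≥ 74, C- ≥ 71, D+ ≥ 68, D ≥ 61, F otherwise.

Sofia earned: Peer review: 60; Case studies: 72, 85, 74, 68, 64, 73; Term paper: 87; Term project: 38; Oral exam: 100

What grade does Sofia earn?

Case studies: drop 64, 68 → average of remaining 4 = 304/4 = 76
Oral exam score 100 ≥ 40: minimum met.
Weighted total:
  Peer review 60 × 0.08 = 4.8
  Case studies 76 × 0.06 = 4.56
  Term paper 87 × 0.49 = 42.63
  Term project 38 × 0.14 = 5.32
  Oral exam 100 × 0.23 = 23
Sum = 80.31
80.31 is ≥ 78 and < 81 → C+

C+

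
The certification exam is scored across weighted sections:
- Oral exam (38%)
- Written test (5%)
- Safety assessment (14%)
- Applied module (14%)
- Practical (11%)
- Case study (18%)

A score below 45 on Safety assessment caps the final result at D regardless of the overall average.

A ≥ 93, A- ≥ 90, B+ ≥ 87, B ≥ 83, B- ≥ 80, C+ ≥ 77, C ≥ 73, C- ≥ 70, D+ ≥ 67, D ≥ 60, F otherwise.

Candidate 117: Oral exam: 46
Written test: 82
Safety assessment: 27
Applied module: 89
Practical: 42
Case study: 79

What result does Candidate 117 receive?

F

Safety assessment score 27 < 45: minimum not met.
Weighted total:
  Oral exam 46 × 0.38 = 17.48
  Written test 82 × 0.05 = 4.1
  Safety assessment 27 × 0.14 = 3.78
  Applied module 89 × 0.14 = 12.46
  Practical 42 × 0.11 = 4.62
  Case study 79 × 0.18 = 14.22
Sum = 56.66
56.66 would be F; cap at D applies → F.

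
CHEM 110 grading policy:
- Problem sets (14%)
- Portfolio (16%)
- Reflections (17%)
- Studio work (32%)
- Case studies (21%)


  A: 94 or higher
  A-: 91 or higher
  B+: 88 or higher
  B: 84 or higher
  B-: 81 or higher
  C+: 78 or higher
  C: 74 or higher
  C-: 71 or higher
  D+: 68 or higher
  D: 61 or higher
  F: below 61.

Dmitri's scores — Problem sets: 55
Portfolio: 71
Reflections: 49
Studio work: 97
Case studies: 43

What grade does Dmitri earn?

Weighted total:
  Problem sets 55 × 0.14 = 7.7
  Portfolio 71 × 0.16 = 11.36
  Reflections 49 × 0.17 = 8.33
  Studio work 97 × 0.32 = 31.04
  Case studies 43 × 0.21 = 9.03
Sum = 67.46
67.46 is ≥ 61 and < 68 → D

D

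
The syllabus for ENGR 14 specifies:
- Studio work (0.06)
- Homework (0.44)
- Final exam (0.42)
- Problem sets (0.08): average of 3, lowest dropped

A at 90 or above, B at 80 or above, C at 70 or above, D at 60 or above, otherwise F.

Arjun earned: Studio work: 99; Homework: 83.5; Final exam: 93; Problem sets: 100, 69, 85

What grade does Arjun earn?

B

Problem sets: drop 69 → average of remaining 2 = 185/2 = 92.5
Weighted total:
  Studio work 99 × 0.06 = 5.94
  Homework 83.5 × 0.44 = 36.74
  Final exam 93 × 0.42 = 39.06
  Problem sets 92.5 × 0.08 = 7.4
Sum = 89.14
89.14 is ≥ 80 and < 90 → B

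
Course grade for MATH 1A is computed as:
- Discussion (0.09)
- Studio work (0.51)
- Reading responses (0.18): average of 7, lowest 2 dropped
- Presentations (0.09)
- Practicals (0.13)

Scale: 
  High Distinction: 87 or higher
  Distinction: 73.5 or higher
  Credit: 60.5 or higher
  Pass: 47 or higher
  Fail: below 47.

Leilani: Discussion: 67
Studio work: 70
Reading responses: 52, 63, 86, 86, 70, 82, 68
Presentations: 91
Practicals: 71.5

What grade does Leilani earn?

Credit

Reading responses: drop 52, 63 → average of remaining 5 = 392/5 = 78.4
Weighted total:
  Discussion 67 × 0.09 = 6.03
  Studio work 70 × 0.51 = 35.7
  Reading responses 78.4 × 0.18 = 14.112
  Presentations 91 × 0.09 = 8.19
  Practicals 71.5 × 0.13 = 9.295
Sum = 73.327
73.327 is ≥ 60.5 and < 73.5 → Credit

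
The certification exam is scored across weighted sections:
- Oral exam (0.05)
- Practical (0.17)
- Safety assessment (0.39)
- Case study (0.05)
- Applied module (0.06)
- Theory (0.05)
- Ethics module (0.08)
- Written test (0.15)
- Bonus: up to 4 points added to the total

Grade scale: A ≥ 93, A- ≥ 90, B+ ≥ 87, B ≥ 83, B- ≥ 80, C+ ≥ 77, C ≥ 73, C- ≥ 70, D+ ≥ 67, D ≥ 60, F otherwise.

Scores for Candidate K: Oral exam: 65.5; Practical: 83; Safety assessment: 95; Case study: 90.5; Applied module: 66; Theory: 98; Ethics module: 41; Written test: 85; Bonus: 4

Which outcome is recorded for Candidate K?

Weighted total:
  Oral exam 65.5 × 0.05 = 3.275
  Practical 83 × 0.17 = 14.11
  Safety assessment 95 × 0.39 = 37.05
  Case study 90.5 × 0.05 = 4.525
  Applied module 66 × 0.06 = 3.96
  Theory 98 × 0.05 = 4.9
  Ethics module 41 × 0.08 = 3.28
  Written test 85 × 0.15 = 12.75
Sum = 83.85
Bonus: 83.85 + 4 = 87.85
87.85 is ≥ 87 and < 90 → B+

B+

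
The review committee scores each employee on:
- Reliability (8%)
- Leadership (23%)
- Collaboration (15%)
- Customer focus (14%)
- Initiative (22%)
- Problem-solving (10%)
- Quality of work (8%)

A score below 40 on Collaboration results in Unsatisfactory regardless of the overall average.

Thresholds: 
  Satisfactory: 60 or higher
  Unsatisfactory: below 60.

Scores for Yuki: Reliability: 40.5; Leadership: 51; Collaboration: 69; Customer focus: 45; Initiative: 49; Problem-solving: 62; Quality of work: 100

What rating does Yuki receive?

Collaboration score 69 ≥ 40: minimum met.
Weighted total:
  Reliability 40.5 × 0.08 = 3.24
  Leadership 51 × 0.23 = 11.73
  Collaboration 69 × 0.15 = 10.35
  Customer focus 45 × 0.14 = 6.3
  Initiative 49 × 0.22 = 10.78
  Problem-solving 62 × 0.1 = 6.2
  Quality of work 100 × 0.08 = 8
Sum = 56.6
56.6 < 60 → Unsatisfactory

Unsatisfactory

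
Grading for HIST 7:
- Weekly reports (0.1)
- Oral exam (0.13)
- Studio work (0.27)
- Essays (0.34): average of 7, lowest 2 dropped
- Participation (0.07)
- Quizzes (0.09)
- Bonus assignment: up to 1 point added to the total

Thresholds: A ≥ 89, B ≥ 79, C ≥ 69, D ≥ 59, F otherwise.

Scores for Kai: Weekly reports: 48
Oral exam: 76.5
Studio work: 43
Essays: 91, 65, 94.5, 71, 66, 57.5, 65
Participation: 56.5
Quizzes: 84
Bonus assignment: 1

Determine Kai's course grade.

D

Essays: drop 57.5, 65 → average of remaining 5 = 387.5/5 = 77.5
Weighted total:
  Weekly reports 48 × 0.1 = 4.8
  Oral exam 76.5 × 0.13 = 9.945
  Studio work 43 × 0.27 = 11.61
  Essays 77.5 × 0.34 = 26.35
  Participation 56.5 × 0.07 = 3.955
  Quizzes 84 × 0.09 = 7.56
Sum = 64.22
Bonus assignment: 64.22 + 1 = 65.22
65.22 is ≥ 59 and < 69 → D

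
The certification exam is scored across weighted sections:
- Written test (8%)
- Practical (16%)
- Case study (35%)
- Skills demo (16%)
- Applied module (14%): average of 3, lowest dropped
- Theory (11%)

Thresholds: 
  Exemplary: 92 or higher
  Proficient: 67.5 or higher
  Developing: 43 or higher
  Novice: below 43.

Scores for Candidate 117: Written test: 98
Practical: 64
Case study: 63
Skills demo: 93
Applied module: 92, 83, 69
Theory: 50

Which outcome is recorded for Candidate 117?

Applied module: drop 69 → average of remaining 2 = 175/2 = 87.5
Weighted total:
  Written test 98 × 0.08 = 7.84
  Practical 64 × 0.16 = 10.24
  Case study 63 × 0.35 = 22.05
  Skills demo 93 × 0.16 = 14.88
  Applied module 87.5 × 0.14 = 12.25
  Theory 50 × 0.11 = 5.5
Sum = 72.76
72.76 is ≥ 67.5 and < 92 → Proficient

Proficient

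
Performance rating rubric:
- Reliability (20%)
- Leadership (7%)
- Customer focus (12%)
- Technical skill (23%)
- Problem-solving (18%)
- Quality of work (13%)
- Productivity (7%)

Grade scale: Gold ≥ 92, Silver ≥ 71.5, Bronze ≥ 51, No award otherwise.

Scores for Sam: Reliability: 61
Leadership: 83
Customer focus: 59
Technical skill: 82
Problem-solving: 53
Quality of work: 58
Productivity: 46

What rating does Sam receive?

Weighted total:
  Reliability 61 × 0.2 = 12.2
  Leadership 83 × 0.07 = 5.81
  Customer focus 59 × 0.12 = 7.08
  Technical skill 82 × 0.23 = 18.86
  Problem-solving 53 × 0.18 = 9.54
  Quality of work 58 × 0.13 = 7.54
  Productivity 46 × 0.07 = 3.22
Sum = 64.25
64.25 is ≥ 51 and < 71.5 → Bronze

Bronze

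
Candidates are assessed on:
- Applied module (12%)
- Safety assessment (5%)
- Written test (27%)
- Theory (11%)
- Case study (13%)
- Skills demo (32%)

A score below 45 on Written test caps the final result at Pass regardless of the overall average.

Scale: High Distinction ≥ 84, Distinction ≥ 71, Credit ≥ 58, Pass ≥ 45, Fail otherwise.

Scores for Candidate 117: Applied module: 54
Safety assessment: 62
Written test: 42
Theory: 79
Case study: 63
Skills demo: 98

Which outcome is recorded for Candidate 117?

Written test score 42 < 45: minimum not met.
Weighted total:
  Applied module 54 × 0.12 = 6.48
  Safety assessment 62 × 0.05 = 3.1
  Written test 42 × 0.27 = 11.34
  Theory 79 × 0.11 = 8.69
  Case study 63 × 0.13 = 8.19
  Skills demo 98 × 0.32 = 31.36
Sum = 69.16
69.16 would be Credit; cap at Pass applies → Pass.

Pass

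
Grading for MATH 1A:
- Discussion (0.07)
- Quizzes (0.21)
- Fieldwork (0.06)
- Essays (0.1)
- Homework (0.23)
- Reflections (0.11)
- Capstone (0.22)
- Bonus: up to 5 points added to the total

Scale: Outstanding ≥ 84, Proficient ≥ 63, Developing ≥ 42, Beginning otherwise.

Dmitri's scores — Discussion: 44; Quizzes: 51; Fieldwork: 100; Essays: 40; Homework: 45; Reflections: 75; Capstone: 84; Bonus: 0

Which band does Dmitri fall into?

Developing

Weighted total:
  Discussion 44 × 0.07 = 3.08
  Quizzes 51 × 0.21 = 10.71
  Fieldwork 100 × 0.06 = 6
  Essays 40 × 0.1 = 4
  Homework 45 × 0.23 = 10.35
  Reflections 75 × 0.11 = 8.25
  Capstone 84 × 0.22 = 18.48
Sum = 60.87
Bonus: 60.87 + 0 = 60.87
60.87 is ≥ 42 and < 63 → Developing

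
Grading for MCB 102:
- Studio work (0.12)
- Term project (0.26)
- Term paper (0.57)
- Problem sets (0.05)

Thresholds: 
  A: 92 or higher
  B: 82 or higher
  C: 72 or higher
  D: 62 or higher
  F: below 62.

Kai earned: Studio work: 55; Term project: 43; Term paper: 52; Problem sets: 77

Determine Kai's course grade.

Weighted total:
  Studio work 55 × 0.12 = 6.6
  Term project 43 × 0.26 = 11.18
  Term paper 52 × 0.57 = 29.64
  Problem sets 77 × 0.05 = 3.85
Sum = 51.27
51.27 < 62 → F

F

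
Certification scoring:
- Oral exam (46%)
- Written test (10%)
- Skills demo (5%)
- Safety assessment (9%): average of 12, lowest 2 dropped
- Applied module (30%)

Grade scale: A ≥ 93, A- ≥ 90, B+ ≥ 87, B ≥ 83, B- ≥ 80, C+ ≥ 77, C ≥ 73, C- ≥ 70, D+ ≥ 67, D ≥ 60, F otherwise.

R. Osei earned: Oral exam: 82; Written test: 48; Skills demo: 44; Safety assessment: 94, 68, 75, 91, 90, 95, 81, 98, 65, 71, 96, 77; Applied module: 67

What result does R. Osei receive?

Safety assessment: drop 65, 68 → average of remaining 10 = 868/10 = 86.8
Weighted total:
  Oral exam 82 × 0.46 = 37.72
  Written test 48 × 0.1 = 4.8
  Skills demo 44 × 0.05 = 2.2
  Safety assessment 86.8 × 0.09 = 7.812
  Applied module 67 × 0.3 = 20.1
Sum = 72.632
72.632 is ≥ 70 and < 73 → C-

C-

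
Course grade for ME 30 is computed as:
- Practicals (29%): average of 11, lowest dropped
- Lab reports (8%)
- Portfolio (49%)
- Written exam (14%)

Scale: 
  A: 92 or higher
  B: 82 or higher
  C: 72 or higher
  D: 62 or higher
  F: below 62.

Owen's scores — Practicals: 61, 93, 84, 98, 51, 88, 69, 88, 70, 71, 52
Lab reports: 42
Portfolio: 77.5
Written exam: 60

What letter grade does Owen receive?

Practicals: drop 51 → average of remaining 10 = 774/10 = 77.4
Weighted total:
  Practicals 77.4 × 0.29 = 22.446
  Lab reports 42 × 0.08 = 3.36
  Portfolio 77.5 × 0.49 = 37.975
  Written exam 60 × 0.14 = 8.4
Sum = 72.181
72.181 is ≥ 72 and < 82 → C

C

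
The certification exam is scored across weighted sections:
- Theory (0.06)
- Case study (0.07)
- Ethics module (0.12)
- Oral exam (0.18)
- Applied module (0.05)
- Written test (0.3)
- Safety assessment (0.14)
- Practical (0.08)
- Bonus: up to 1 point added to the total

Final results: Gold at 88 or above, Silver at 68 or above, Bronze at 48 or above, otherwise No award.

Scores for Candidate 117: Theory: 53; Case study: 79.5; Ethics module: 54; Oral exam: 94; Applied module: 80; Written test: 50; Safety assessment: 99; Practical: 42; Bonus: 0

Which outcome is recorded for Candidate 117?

Weighted total:
  Theory 53 × 0.06 = 3.18
  Case study 79.5 × 0.07 = 5.565
  Ethics module 54 × 0.12 = 6.48
  Oral exam 94 × 0.18 = 16.92
  Applied module 80 × 0.05 = 4
  Written test 50 × 0.3 = 15
  Safety assessment 99 × 0.14 = 13.86
  Practical 42 × 0.08 = 3.36
Sum = 68.365
Bonus: 68.365 + 0 = 68.365
68.365 is ≥ 68 and < 88 → Silver

Silver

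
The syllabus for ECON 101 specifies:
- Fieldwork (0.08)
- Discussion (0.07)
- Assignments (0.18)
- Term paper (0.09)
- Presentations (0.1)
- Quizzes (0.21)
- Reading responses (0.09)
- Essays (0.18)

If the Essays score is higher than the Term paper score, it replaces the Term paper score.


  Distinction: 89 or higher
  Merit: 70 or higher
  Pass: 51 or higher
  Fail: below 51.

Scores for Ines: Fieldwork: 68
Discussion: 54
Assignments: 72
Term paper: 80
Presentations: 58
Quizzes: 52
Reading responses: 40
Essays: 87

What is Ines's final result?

Pass

Essays (87) > Term paper (80), so Term paper counts as 87.
Weighted total:
  Fieldwork 68 × 0.08 = 5.44
  Discussion 54 × 0.07 = 3.78
  Assignments 72 × 0.18 = 12.96
  Term paper 87 × 0.09 = 7.83
  Presentations 58 × 0.1 = 5.8
  Quizzes 52 × 0.21 = 10.92
  Reading responses 40 × 0.09 = 3.6
  Essays 87 × 0.18 = 15.66
Sum = 65.99
65.99 is ≥ 51 and < 70 → Pass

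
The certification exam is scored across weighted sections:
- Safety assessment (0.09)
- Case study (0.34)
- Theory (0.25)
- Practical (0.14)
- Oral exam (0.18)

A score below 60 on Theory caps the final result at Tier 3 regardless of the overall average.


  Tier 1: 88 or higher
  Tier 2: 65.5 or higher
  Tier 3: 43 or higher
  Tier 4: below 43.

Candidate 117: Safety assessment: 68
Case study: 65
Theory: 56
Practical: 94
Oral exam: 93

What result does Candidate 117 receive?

Tier 3

Theory score 56 < 60: minimum not met.
Weighted total:
  Safety assessment 68 × 0.09 = 6.12
  Case study 65 × 0.34 = 22.1
  Theory 56 × 0.25 = 14
  Practical 94 × 0.14 = 13.16
  Oral exam 93 × 0.18 = 16.74
Sum = 72.12
72.12 would be Tier 2; cap at Tier 3 applies → Tier 3.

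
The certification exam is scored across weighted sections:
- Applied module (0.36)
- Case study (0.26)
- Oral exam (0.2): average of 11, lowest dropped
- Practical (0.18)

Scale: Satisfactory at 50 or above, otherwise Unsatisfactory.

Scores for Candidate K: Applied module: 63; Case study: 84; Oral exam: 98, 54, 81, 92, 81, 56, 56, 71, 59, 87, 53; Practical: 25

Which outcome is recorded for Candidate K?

Satisfactory

Oral exam: drop 53 → average of remaining 10 = 735/10 = 73.5
Weighted total:
  Applied module 63 × 0.36 = 22.68
  Case study 84 × 0.26 = 21.84
  Oral exam 73.5 × 0.2 = 14.7
  Practical 25 × 0.18 = 4.5
Sum = 63.72
63.72 ≥ 50 → Satisfactory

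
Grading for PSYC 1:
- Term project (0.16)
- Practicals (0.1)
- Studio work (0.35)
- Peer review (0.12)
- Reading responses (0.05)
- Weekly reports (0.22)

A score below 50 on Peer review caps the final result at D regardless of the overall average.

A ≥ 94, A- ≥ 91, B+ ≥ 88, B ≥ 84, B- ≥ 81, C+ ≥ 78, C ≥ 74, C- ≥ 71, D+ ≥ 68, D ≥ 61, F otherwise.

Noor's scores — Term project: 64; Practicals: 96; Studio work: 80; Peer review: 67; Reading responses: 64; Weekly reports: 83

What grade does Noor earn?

Peer review score 67 ≥ 50: minimum met.
Weighted total:
  Term project 64 × 0.16 = 10.24
  Practicals 96 × 0.1 = 9.6
  Studio work 80 × 0.35 = 28
  Peer review 67 × 0.12 = 8.04
  Reading responses 64 × 0.05 = 3.2
  Weekly reports 83 × 0.22 = 18.26
Sum = 77.34
77.34 is ≥ 74 and < 78 → C

C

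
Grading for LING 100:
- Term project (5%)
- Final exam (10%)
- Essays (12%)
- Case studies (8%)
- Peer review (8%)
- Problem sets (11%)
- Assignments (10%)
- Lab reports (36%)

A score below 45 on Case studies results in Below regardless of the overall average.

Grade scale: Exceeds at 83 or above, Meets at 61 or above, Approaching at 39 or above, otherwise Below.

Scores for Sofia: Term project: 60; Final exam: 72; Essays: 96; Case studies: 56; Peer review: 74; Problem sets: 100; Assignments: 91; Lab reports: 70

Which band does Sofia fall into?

Case studies score 56 ≥ 45: minimum met.
Weighted total:
  Term project 60 × 0.05 = 3
  Final exam 72 × 0.1 = 7.2
  Essays 96 × 0.12 = 11.52
  Case studies 56 × 0.08 = 4.48
  Peer review 74 × 0.08 = 5.92
  Problem sets 100 × 0.11 = 11
  Assignments 91 × 0.1 = 9.1
  Lab reports 70 × 0.36 = 25.2
Sum = 77.42
77.42 is ≥ 61 and < 83 → Meets

Meets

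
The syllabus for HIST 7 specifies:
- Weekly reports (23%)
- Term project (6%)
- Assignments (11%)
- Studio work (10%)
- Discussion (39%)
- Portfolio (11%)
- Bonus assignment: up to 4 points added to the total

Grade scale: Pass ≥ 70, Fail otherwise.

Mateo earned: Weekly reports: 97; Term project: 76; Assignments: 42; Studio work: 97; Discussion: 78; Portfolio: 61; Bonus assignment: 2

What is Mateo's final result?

Weighted total:
  Weekly reports 97 × 0.23 = 22.31
  Term project 76 × 0.06 = 4.56
  Assignments 42 × 0.11 = 4.62
  Studio work 97 × 0.1 = 9.7
  Discussion 78 × 0.39 = 30.42
  Portfolio 61 × 0.11 = 6.71
Sum = 78.32
Bonus assignment: 78.32 + 2 = 80.32
80.32 ≥ 70 → Pass

Pass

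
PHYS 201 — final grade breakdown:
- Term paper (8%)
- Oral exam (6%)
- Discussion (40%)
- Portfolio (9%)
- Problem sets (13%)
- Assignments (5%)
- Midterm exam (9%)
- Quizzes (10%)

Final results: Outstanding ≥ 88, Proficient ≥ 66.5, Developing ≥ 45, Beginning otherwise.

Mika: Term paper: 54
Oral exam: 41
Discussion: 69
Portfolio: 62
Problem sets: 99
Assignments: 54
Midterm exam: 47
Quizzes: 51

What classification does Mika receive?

Weighted total:
  Term paper 54 × 0.08 = 4.32
  Oral exam 41 × 0.06 = 2.46
  Discussion 69 × 0.4 = 27.6
  Portfolio 62 × 0.09 = 5.58
  Problem sets 99 × 0.13 = 12.87
  Assignments 54 × 0.05 = 2.7
  Midterm exam 47 × 0.09 = 4.23
  Quizzes 51 × 0.1 = 5.1
Sum = 64.86
64.86 is ≥ 45 and < 66.5 → Developing

Developing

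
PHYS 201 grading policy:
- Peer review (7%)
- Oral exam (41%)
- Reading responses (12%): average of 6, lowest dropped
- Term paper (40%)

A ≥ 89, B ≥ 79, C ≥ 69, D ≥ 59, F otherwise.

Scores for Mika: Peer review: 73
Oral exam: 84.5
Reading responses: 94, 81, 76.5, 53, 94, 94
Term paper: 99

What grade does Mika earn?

A

Reading responses: drop 53 → average of remaining 5 = 439.5/5 = 87.9
Weighted total:
  Peer review 73 × 0.07 = 5.11
  Oral exam 84.5 × 0.41 = 34.645
  Reading responses 87.9 × 0.12 = 10.548
  Term paper 99 × 0.4 = 39.6
Sum = 89.903
89.903 ≥ 89 → A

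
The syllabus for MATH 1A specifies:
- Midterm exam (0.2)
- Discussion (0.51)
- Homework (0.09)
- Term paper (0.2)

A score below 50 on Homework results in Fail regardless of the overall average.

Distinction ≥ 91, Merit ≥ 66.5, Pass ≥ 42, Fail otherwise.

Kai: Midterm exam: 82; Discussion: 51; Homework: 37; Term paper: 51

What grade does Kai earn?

Homework score 37 < 50: minimum not met.
Weighted total:
  Midterm exam 82 × 0.2 = 16.4
  Discussion 51 × 0.51 = 26.01
  Homework 37 × 0.09 = 3.33
  Term paper 51 × 0.2 = 10.2
Sum = 55.94
Because the Homework minimum was not met, the result is Fail.

Fail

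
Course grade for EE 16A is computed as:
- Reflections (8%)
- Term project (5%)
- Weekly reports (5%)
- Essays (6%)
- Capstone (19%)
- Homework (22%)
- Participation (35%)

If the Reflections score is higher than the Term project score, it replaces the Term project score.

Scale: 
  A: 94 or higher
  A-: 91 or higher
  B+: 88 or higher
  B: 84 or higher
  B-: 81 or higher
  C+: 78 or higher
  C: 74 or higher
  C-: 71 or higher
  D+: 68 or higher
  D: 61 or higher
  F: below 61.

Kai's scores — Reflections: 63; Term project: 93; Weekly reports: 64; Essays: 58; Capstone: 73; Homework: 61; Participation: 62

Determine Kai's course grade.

D

Reflections (63) ≤ Term project (93), so Term project stays at 93.
Weighted total:
  Reflections 63 × 0.08 = 5.04
  Term project 93 × 0.05 = 4.65
  Weekly reports 64 × 0.05 = 3.2
  Essays 58 × 0.06 = 3.48
  Capstone 73 × 0.19 = 13.87
  Homework 61 × 0.22 = 13.42
  Participation 62 × 0.35 = 21.7
Sum = 65.36
65.36 is ≥ 61 and < 68 → D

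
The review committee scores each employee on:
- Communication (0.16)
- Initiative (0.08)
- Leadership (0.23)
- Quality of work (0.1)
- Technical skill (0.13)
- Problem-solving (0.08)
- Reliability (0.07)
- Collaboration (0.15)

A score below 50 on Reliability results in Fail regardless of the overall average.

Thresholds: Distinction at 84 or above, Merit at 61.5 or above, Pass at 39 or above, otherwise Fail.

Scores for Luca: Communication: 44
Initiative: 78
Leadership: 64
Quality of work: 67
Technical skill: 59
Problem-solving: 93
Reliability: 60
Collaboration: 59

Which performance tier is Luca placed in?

Reliability score 60 ≥ 50: minimum met.
Weighted total:
  Communication 44 × 0.16 = 7.04
  Initiative 78 × 0.08 = 6.24
  Leadership 64 × 0.23 = 14.72
  Quality of work 67 × 0.1 = 6.7
  Technical skill 59 × 0.13 = 7.67
  Problem-solving 93 × 0.08 = 7.44
  Reliability 60 × 0.07 = 4.2
  Collaboration 59 × 0.15 = 8.85
Sum = 62.86
62.86 is ≥ 61.5 and < 84 → Merit

Merit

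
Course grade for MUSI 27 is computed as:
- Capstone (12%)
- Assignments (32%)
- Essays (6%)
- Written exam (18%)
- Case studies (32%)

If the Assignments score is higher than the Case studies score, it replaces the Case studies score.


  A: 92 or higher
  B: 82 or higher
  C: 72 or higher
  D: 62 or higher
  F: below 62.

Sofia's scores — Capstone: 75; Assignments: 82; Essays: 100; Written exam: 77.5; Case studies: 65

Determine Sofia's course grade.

Assignments (82) > Case studies (65), so Case studies counts as 82.
Weighted total:
  Capstone 75 × 0.12 = 9
  Assignments 82 × 0.32 = 26.24
  Essays 100 × 0.06 = 6
  Written exam 77.5 × 0.18 = 13.95
  Case studies 82 × 0.32 = 26.24
Sum = 81.43
81.43 is ≥ 72 and < 82 → C

C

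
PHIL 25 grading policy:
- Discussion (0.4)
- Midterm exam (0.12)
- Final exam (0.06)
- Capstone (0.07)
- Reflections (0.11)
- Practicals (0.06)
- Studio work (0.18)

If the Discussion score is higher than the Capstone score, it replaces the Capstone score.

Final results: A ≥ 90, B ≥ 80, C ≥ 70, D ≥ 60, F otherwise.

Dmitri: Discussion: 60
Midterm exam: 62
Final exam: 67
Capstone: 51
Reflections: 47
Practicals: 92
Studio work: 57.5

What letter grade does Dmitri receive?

D

Discussion (60) > Capstone (51), so Capstone counts as 60.
Weighted total:
  Discussion 60 × 0.4 = 24
  Midterm exam 62 × 0.12 = 7.44
  Final exam 67 × 0.06 = 4.02
  Capstone 60 × 0.07 = 4.2
  Reflections 47 × 0.11 = 5.17
  Practicals 92 × 0.06 = 5.52
  Studio work 57.5 × 0.18 = 10.35
Sum = 60.7
60.7 is ≥ 60 and < 70 → D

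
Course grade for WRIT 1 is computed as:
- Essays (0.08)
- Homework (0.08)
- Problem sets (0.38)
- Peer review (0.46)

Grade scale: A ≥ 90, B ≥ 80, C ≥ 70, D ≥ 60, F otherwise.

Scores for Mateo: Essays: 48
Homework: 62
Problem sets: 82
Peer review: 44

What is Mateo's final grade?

Weighted total:
  Essays 48 × 0.08 = 3.84
  Homework 62 × 0.08 = 4.96
  Problem sets 82 × 0.38 = 31.16
  Peer review 44 × 0.46 = 20.24
Sum = 60.2
60.2 is ≥ 60 and < 70 → D

D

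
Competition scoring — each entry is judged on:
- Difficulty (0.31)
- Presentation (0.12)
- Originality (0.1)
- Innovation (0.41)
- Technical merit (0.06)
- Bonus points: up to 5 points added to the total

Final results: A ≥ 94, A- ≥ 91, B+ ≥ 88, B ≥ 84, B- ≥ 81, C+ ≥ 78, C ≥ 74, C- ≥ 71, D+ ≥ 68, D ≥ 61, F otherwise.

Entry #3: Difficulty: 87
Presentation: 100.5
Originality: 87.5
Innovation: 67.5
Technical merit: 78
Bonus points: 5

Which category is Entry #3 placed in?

B

Weighted total:
  Difficulty 87 × 0.31 = 26.97
  Presentation 100.5 × 0.12 = 12.06
  Originality 87.5 × 0.1 = 8.75
  Innovation 67.5 × 0.41 = 27.675
  Technical merit 78 × 0.06 = 4.68
Sum = 80.135
Bonus points: 80.135 + 5 = 85.135
85.135 is ≥ 84 and < 88 → B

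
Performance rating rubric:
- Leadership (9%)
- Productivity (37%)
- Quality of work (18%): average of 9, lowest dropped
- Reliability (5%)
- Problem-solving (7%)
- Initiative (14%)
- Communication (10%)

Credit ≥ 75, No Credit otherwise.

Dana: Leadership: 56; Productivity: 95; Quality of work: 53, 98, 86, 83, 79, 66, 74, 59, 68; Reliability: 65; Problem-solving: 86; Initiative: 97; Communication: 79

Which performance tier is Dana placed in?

Quality of work: drop 53 → average of remaining 8 = 613/8 = 76.625
Weighted total:
  Leadership 56 × 0.09 = 5.04
  Productivity 95 × 0.37 = 35.15
  Quality of work 76.625 × 0.18 = 13.7925
  Reliability 65 × 0.05 = 3.25
  Problem-solving 86 × 0.07 = 6.02
  Initiative 97 × 0.14 = 13.58
  Communication 79 × 0.1 = 7.9
Sum = 84.7325
84.7325 ≥ 75 → Credit

Credit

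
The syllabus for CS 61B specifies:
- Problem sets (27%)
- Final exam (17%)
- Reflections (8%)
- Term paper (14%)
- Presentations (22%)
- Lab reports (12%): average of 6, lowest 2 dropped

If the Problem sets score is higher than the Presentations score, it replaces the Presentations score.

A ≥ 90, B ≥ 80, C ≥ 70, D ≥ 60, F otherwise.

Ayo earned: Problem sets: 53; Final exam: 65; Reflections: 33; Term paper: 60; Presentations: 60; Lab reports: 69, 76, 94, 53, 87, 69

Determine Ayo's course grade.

F

Lab reports: drop 53, 69 → average of remaining 4 = 326/4 = 81.5
Problem sets (53) ≤ Presentations (60), so Presentations stays at 60.
Weighted total:
  Problem sets 53 × 0.27 = 14.31
  Final exam 65 × 0.17 = 11.05
  Reflections 33 × 0.08 = 2.64
  Term paper 60 × 0.14 = 8.4
  Presentations 60 × 0.22 = 13.2
  Lab reports 81.5 × 0.12 = 9.78
Sum = 59.38
59.38 < 60 → F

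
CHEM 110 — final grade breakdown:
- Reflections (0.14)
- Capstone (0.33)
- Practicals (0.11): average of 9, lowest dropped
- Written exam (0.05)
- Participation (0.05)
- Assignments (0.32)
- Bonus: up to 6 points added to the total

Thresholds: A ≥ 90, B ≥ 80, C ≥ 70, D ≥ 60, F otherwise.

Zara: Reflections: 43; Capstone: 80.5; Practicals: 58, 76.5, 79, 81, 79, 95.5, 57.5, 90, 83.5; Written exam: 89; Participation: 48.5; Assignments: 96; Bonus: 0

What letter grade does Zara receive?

Practicals: drop 57.5 → average of remaining 8 = 642.5/8 = 80.3125
Weighted total:
  Reflections 43 × 0.14 = 6.02
  Capstone 80.5 × 0.33 = 26.565
  Practicals 80.3125 × 0.11 = 8.834375
  Written exam 89 × 0.05 = 4.45
  Participation 48.5 × 0.05 = 2.425
  Assignments 96 × 0.32 = 30.72
Sum = 79.014375
Bonus: 79.014375 + 0 = 79.014375
79.014375 is ≥ 70 and < 80 → C

C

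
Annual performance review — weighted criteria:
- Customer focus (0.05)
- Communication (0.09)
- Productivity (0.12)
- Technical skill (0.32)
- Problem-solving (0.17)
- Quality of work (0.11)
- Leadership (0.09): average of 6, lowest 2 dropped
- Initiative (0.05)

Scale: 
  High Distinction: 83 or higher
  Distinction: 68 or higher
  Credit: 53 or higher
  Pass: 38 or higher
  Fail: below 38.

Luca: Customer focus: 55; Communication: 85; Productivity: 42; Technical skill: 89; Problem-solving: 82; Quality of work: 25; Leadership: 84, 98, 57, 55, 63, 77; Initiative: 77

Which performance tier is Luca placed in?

Leadership: drop 55, 57 → average of remaining 4 = 322/4 = 80.5
Weighted total:
  Customer focus 55 × 0.05 = 2.75
  Communication 85 × 0.09 = 7.65
  Productivity 42 × 0.12 = 5.04
  Technical skill 89 × 0.32 = 28.48
  Problem-solving 82 × 0.17 = 13.94
  Quality of work 25 × 0.11 = 2.75
  Leadership 80.5 × 0.09 = 7.245
  Initiative 77 × 0.05 = 3.85
Sum = 71.705
71.705 is ≥ 68 and < 83 → Distinction

Distinction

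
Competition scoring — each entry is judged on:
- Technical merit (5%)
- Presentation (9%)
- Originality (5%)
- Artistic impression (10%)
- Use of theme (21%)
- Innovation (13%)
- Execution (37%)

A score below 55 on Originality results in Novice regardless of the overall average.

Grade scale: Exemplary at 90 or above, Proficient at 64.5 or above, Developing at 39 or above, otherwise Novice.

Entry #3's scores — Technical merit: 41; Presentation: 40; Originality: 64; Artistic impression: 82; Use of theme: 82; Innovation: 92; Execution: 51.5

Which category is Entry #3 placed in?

Originality score 64 ≥ 55: minimum met.
Weighted total:
  Technical merit 41 × 0.05 = 2.05
  Presentation 40 × 0.09 = 3.6
  Originality 64 × 0.05 = 3.2
  Artistic impression 82 × 0.1 = 8.2
  Use of theme 82 × 0.21 = 17.22
  Innovation 92 × 0.13 = 11.96
  Execution 51.5 × 0.37 = 19.055
Sum = 65.285
65.285 is ≥ 64.5 and < 90 → Proficient

Proficient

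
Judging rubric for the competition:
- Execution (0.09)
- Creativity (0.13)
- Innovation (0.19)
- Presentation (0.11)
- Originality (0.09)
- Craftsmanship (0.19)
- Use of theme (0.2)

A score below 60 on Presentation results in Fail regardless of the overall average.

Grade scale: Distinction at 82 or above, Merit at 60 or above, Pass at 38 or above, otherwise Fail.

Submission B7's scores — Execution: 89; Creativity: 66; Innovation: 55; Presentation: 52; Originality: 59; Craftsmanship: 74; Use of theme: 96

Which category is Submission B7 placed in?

Presentation score 52 < 60: minimum not met.
Weighted total:
  Execution 89 × 0.09 = 8.01
  Creativity 66 × 0.13 = 8.58
  Innovation 55 × 0.19 = 10.45
  Presentation 52 × 0.11 = 5.72
  Originality 59 × 0.09 = 5.31
  Craftsmanship 74 × 0.19 = 14.06
  Use of theme 96 × 0.2 = 19.2
Sum = 71.33
Because the Presentation minimum was not met, the result is Fail.

Fail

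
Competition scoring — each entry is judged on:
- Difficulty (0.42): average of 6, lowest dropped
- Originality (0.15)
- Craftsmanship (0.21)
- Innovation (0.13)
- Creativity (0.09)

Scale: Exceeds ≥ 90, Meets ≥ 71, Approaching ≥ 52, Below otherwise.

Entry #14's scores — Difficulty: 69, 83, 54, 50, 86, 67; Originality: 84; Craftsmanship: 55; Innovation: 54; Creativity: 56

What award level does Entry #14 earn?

Approaching

Difficulty: drop 50 → average of remaining 5 = 359/5 = 71.8
Weighted total:
  Difficulty 71.8 × 0.42 = 30.156
  Originality 84 × 0.15 = 12.6
  Craftsmanship 55 × 0.21 = 11.55
  Innovation 54 × 0.13 = 7.02
  Creativity 56 × 0.09 = 5.04
Sum = 66.366
66.366 is ≥ 52 and < 71 → Approaching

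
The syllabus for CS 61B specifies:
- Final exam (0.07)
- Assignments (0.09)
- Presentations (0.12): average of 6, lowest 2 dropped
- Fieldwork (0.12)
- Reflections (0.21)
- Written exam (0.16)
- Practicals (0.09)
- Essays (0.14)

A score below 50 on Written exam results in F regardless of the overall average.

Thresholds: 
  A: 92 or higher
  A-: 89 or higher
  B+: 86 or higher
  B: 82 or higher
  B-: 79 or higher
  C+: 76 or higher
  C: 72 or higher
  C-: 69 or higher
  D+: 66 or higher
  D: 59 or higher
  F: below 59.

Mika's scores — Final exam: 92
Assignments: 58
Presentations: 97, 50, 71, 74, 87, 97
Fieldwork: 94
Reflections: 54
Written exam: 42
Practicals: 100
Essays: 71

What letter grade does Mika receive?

Presentations: drop 50, 71 → average of remaining 4 = 355/4 = 88.75
Written exam score 42 < 50: minimum not met.
Weighted total:
  Final exam 92 × 0.07 = 6.44
  Assignments 58 × 0.09 = 5.22
  Presentations 88.75 × 0.12 = 10.65
  Fieldwork 94 × 0.12 = 11.28
  Reflections 54 × 0.21 = 11.34
  Written exam 42 × 0.16 = 6.72
  Practicals 100 × 0.09 = 9
  Essays 71 × 0.14 = 9.94
Sum = 70.59
Because the Written exam minimum was not met, the result is F.

F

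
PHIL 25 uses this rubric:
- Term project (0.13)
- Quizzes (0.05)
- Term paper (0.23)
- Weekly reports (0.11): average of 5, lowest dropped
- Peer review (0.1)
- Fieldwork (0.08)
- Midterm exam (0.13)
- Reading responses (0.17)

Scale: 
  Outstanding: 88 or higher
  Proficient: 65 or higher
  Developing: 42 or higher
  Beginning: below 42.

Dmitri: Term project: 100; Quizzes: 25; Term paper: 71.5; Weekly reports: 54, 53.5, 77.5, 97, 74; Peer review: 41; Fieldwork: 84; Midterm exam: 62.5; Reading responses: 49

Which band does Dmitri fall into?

Proficient

Weekly reports: drop 53.5 → average of remaining 4 = 302.5/4 = 75.625
Weighted total:
  Term project 100 × 0.13 = 13
  Quizzes 25 × 0.05 = 1.25
  Term paper 71.5 × 0.23 = 16.445
  Weekly reports 75.625 × 0.11 = 8.31875
  Peer review 41 × 0.1 = 4.1
  Fieldwork 84 × 0.08 = 6.72
  Midterm exam 62.5 × 0.13 = 8.125
  Reading responses 49 × 0.17 = 8.33
Sum = 66.28875
66.28875 is ≥ 65 and < 88 → Proficient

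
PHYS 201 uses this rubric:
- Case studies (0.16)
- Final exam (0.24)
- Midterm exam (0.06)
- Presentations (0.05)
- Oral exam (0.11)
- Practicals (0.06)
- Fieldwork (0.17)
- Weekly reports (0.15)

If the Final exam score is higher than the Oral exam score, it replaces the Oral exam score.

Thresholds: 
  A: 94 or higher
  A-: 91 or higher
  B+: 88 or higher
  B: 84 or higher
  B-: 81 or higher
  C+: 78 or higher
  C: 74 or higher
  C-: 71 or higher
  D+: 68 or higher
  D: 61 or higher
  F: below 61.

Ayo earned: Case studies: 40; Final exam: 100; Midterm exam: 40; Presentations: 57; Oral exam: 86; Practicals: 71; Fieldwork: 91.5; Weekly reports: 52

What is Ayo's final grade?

Final exam (100) > Oral exam (86), so Oral exam counts as 100.
Weighted total:
  Case studies 40 × 0.16 = 6.4
  Final exam 100 × 0.24 = 24
  Midterm exam 40 × 0.06 = 2.4
  Presentations 57 × 0.05 = 2.85
  Oral exam 100 × 0.11 = 11
  Practicals 71 × 0.06 = 4.26
  Fieldwork 91.5 × 0.17 = 15.555
  Weekly reports 52 × 0.15 = 7.8
Sum = 74.265
74.265 is ≥ 74 and < 78 → C

C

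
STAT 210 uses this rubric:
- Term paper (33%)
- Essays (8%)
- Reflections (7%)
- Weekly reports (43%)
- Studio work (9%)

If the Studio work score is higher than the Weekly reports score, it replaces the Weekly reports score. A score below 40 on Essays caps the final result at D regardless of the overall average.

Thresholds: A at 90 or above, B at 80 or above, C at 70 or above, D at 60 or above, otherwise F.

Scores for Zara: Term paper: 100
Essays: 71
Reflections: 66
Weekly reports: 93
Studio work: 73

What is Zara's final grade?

B

Studio work (73) ≤ Weekly reports (93), so Weekly reports stays at 93.
Essays score 71 ≥ 40: minimum met.
Weighted total:
  Term paper 100 × 0.33 = 33
  Essays 71 × 0.08 = 5.68
  Reflections 66 × 0.07 = 4.62
  Weekly reports 93 × 0.43 = 39.99
  Studio work 73 × 0.09 = 6.57
Sum = 89.86
89.86 is ≥ 80 and < 90 → B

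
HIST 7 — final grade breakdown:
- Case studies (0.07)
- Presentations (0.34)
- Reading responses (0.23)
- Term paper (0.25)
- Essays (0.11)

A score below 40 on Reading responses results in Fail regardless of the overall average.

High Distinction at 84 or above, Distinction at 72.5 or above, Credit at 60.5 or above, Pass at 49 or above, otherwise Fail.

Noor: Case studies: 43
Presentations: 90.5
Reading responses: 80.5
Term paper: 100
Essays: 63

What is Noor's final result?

Reading responses score 80.5 ≥ 40: minimum met.
Weighted total:
  Case studies 43 × 0.07 = 3.01
  Presentations 90.5 × 0.34 = 30.77
  Reading responses 80.5 × 0.23 = 18.515
  Term paper 100 × 0.25 = 25
  Essays 63 × 0.11 = 6.93
Sum = 84.225
84.225 ≥ 84 → High Distinction

High Distinction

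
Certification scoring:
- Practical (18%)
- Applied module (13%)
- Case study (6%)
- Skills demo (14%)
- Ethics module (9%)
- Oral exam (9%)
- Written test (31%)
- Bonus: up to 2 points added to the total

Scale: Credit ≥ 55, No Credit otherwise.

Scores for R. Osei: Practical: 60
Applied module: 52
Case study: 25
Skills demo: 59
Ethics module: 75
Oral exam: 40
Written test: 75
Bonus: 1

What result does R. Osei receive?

Credit

Weighted total:
  Practical 60 × 0.18 = 10.8
  Applied module 52 × 0.13 = 6.76
  Case study 25 × 0.06 = 1.5
  Skills demo 59 × 0.14 = 8.26
  Ethics module 75 × 0.09 = 6.75
  Oral exam 40 × 0.09 = 3.6
  Written test 75 × 0.31 = 23.25
Sum = 60.92
Bonus: 60.92 + 1 = 61.92
61.92 ≥ 55 → Credit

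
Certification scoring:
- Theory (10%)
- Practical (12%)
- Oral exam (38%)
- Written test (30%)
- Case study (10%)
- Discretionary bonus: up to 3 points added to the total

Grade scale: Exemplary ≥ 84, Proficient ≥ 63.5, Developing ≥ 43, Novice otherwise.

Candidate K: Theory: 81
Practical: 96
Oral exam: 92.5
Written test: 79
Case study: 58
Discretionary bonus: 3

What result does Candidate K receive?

Weighted total:
  Theory 81 × 0.1 = 8.1
  Practical 96 × 0.12 = 11.52
  Oral exam 92.5 × 0.38 = 35.15
  Written test 79 × 0.3 = 23.7
  Case study 58 × 0.1 = 5.8
Sum = 84.27
Discretionary bonus: 84.27 + 3 = 87.27
87.27 ≥ 84 → Exemplary

Exemplary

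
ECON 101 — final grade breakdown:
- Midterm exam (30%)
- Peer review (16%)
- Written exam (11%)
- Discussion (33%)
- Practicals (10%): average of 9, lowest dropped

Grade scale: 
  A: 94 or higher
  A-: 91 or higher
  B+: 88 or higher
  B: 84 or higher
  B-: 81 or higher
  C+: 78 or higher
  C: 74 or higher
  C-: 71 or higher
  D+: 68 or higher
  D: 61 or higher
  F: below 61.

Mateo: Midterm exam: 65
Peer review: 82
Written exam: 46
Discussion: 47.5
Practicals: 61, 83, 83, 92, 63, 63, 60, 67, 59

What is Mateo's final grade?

F

Practicals: drop 59 → average of remaining 8 = 572/8 = 71.5
Weighted total:
  Midterm exam 65 × 0.3 = 19.5
  Peer review 82 × 0.16 = 13.12
  Written exam 46 × 0.11 = 5.06
  Discussion 47.5 × 0.33 = 15.675
  Practicals 71.5 × 0.1 = 7.15
Sum = 60.505
60.505 < 61 → F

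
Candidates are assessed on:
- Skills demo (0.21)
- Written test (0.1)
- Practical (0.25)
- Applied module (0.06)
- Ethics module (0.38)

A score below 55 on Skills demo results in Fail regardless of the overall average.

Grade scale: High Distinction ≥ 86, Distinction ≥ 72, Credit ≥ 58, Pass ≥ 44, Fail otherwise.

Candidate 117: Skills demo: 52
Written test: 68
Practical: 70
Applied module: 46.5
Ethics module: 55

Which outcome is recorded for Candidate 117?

Fail

Skills demo score 52 < 55: minimum not met.
Weighted total:
  Skills demo 52 × 0.21 = 10.92
  Written test 68 × 0.1 = 6.8
  Practical 70 × 0.25 = 17.5
  Applied module 46.5 × 0.06 = 2.79
  Ethics module 55 × 0.38 = 20.9
Sum = 58.91
Because the Skills demo minimum was not met, the result is Fail.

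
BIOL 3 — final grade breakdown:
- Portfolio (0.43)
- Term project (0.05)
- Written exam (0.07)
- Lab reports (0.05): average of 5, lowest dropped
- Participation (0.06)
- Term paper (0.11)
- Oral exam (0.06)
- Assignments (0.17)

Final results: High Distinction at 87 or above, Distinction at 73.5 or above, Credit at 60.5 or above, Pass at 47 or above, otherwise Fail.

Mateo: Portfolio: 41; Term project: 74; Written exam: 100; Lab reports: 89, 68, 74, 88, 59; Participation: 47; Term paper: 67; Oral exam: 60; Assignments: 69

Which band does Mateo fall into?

Pass

Lab reports: drop 59 → average of remaining 4 = 319/4 = 79.75
Weighted total:
  Portfolio 41 × 0.43 = 17.63
  Term project 74 × 0.05 = 3.7
  Written exam 100 × 0.07 = 7
  Lab reports 79.75 × 0.05 = 3.9875
  Participation 47 × 0.06 = 2.82
  Term paper 67 × 0.11 = 7.37
  Oral exam 60 × 0.06 = 3.6
  Assignments 69 × 0.17 = 11.73
Sum = 57.8375
57.8375 is ≥ 47 and < 60.5 → Pass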